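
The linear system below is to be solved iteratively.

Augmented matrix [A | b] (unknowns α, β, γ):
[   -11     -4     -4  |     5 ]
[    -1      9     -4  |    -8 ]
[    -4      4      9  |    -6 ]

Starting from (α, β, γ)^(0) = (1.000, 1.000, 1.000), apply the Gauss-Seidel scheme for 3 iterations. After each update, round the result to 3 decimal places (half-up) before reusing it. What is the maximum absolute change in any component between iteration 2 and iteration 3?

0.387

Iteration 1:
  α = (5 - (-4)·1.000 - (-4)·1.000) / (-11) = -1.182
  β = (-8 - (-1)·-1.182 - (-4)·1.000) / (9) = -0.576
  γ = (-6 - (-4)·-1.182 - (4)·-0.576) / (9) = -0.936
Iteration 2:
  α = (5 - (-4)·-0.576 - (-4)·-0.936) / (-11) = 0.095
  β = (-8 - (-1)·0.095 - (-4)·-0.936) / (9) = -1.294
  γ = (-6 - (-4)·0.095 - (4)·-1.294) / (9) = -0.049
Iteration 3:
  α = (5 - (-4)·-1.294 - (-4)·-0.049) / (-11) = 0.034
  β = (-8 - (-1)·0.034 - (-4)·-0.049) / (9) = -0.907
  γ = (-6 - (-4)·0.034 - (4)·-0.907) / (9) = -0.248
Change: (-0.061, 0.387, -0.199) → max |·| = 0.387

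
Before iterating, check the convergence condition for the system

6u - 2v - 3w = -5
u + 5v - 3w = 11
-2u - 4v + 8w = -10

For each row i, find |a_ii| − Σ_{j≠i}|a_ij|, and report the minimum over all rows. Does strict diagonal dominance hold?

row 1: |6| − (2+3) = 1
row 2: |5| − (1+3) = 1
row 3: |8| − (2+4) = 2
minimum over rows = 1 → strictly diagonally dominant (convergence guaranteed)

1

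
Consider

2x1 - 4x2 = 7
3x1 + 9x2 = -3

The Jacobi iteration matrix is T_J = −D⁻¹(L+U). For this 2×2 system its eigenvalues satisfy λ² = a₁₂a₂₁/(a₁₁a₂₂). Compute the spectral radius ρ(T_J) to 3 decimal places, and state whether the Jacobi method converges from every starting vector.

0.816

a₁₂a₂₁/(a₁₁a₂₂) = (-4)·(3) / ((2)·(9)) = -0.666667
ρ = √|-0.666667| = √0.666667 = 0.816
ρ < 1, so Jacobi converges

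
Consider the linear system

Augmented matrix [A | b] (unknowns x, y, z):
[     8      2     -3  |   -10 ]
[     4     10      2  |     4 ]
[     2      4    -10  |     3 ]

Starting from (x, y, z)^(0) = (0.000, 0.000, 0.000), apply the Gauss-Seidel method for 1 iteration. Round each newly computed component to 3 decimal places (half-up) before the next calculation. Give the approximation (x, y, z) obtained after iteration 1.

(-1.250, 0.900, -0.190)

Iteration 1:
  x = (-10 - (2)·0.000 - (-3)·0.000) / (8) = -1.250
  y = (4 - (4)·-1.250 - (2)·0.000) / (10) = 0.900
  z = (3 - (2)·-1.250 - (4)·0.900) / (-10) = -0.190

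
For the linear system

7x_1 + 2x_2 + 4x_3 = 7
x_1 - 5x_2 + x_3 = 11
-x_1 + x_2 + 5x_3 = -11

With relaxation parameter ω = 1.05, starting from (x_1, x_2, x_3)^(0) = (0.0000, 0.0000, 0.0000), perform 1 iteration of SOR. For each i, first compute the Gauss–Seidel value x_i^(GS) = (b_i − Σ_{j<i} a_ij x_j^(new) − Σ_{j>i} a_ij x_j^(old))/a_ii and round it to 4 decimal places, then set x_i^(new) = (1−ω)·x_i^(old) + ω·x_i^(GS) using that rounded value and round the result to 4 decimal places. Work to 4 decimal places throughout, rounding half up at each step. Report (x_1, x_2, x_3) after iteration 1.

(1.0500, -2.0895, -1.6507)

Iteration 1:
  x_1: GS value = (7 - (2)·0.0000 - (4)·0.0000) / (7) = 1.0000;  x_1 ← (1−ω)·0.0000 + ω·1.0000 = 1.0500
  x_2: GS value = (11 - (1)·1.0500 - (1)·0.0000) / (-5) = -1.9900;  x_2 ← (1−ω)·0.0000 + ω·-1.9900 = -2.0895
  x_3: GS value = (-11 - (-1)·1.0500 - (1)·-2.0895) / (5) = -1.5721;  x_3 ← (1−ω)·0.0000 + ω·-1.5721 = -1.6507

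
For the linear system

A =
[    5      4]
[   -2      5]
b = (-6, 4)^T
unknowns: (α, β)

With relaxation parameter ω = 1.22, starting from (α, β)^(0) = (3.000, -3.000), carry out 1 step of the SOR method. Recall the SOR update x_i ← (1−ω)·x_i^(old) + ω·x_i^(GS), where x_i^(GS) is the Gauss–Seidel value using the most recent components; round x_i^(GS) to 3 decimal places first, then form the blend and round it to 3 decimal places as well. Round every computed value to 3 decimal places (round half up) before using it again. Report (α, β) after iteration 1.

Iteration 1:
  α: GS value = (-6 - (4)·-3.000) / (5) = 1.200;  α ← (1−ω)·3.000 + ω·1.200 = 0.804
  β: GS value = (4 - (-2)·0.804) / (5) = 1.122;  β ← (1−ω)·-3.000 + ω·1.122 = 2.029

(0.804, 2.029)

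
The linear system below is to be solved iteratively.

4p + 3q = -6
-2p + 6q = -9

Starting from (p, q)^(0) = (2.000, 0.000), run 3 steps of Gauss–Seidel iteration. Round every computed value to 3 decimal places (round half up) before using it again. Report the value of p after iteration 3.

-0.375

Iteration 1:
  p = (-6 - (3)·0.000) / (4) = -1.500
  q = (-9 - (-2)·-1.500) / (6) = -2.000
Iteration 2:
  p = (-6 - (3)·-2.000) / (4) = 0.000
  q = (-9 - (-2)·0.000) / (6) = -1.500
Iteration 3:
  p = (-6 - (3)·-1.500) / (4) = -0.375
  q = (-9 - (-2)·-0.375) / (6) = -1.625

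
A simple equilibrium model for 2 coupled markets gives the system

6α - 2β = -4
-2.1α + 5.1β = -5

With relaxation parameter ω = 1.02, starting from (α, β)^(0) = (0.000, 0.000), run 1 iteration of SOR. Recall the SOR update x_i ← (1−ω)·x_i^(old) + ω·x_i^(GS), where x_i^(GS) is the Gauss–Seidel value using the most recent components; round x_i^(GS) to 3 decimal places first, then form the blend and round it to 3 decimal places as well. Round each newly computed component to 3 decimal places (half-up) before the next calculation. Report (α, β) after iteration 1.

(-0.680, -1.285)

Iteration 1:
  α: GS value = (-4 - (-2)·0.000) / (6) = -0.667;  α ← (1−ω)·0.000 + ω·-0.667 = -0.680
  β: GS value = (-5 - (-2.1)·-0.680) / (5.1) = -1.260;  β ← (1−ω)·0.000 + ω·-1.260 = -1.285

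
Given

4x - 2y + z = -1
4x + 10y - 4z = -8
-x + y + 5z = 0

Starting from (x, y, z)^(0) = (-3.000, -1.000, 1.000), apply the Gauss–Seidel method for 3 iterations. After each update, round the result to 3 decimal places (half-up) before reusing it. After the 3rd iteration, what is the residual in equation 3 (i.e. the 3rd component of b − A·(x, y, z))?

0.000

Iteration 1:
  x = (-1 - (-2)·-1.000 - (1)·1.000) / (4) = -1.000
  y = (-8 - (4)·-1.000 - (-4)·1.000) / (10) = 0.000
  z = (0 - (-1)·-1.000 - (1)·0.000) / (5) = -0.200
Iteration 2:
  x = (-1 - (-2)·0.000 - (1)·-0.200) / (4) = -0.200
  y = (-8 - (4)·-0.200 - (-4)·-0.200) / (10) = -0.800
  z = (0 - (-1)·-0.200 - (1)·-0.800) / (5) = 0.120
Iteration 3:
  x = (-1 - (-2)·-0.800 - (1)·0.120) / (4) = -0.680
  y = (-8 - (4)·-0.680 - (-4)·0.120) / (10) = -0.480
  z = (0 - (-1)·-0.680 - (1)·-0.480) / (5) = -0.040
Residual b − A·x = (0.800, -0.640, 0.000)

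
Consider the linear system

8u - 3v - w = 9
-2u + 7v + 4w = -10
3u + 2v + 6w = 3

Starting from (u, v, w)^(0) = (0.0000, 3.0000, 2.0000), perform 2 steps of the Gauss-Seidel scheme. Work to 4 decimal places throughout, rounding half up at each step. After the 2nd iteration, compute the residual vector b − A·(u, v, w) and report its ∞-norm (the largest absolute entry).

Iteration 1:
  u = (9 - (-3)·3.0000 - (-1)·2.0000) / (8) = 2.5000
  v = (-10 - (-2)·2.5000 - (4)·2.0000) / (7) = -1.8571
  w = (3 - (3)·2.5000 - (2)·-1.8571) / (6) = -0.1310
Iteration 2:
  u = (9 - (-3)·-1.8571 - (-1)·-0.1310) / (8) = 0.4122
  v = (-10 - (-2)·0.4122 - (4)·-0.1310) / (7) = -1.2359
  w = (3 - (3)·0.4122 - (2)·-1.2359) / (6) = 0.7059
Residual b − A·x = (2.7006, -3.3479, -0.0002); ∞-norm = 3.3479

3.3479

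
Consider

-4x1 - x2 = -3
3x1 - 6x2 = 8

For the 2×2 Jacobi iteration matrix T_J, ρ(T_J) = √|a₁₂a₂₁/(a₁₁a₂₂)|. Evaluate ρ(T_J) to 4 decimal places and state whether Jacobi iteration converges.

a₁₂a₂₁/(a₁₁a₂₂) = (-1)·(3) / ((-4)·(-6)) = -0.125000
ρ = √|-0.125000| = √0.125000 = 0.3536
ρ < 1, so Jacobi converges

0.3536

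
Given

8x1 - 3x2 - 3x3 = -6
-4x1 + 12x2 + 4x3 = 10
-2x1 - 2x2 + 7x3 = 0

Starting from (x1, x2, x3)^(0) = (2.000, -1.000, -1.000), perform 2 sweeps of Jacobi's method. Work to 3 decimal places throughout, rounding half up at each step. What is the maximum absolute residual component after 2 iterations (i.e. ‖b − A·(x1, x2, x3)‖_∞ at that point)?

Iteration 1:
  x1 = (-6 - (-3)·-1.000 - (-3)·-1.000) / (8) = -1.500
  x2 = (10 - (-4)·2.000 - (4)·-1.000) / (12) = 1.833
  x3 = (0 - (-2)·2.000 - (-2)·-1.000) / (7) = 0.286
Iteration 2:
  x1 = (-6 - (-3)·1.833 - (-3)·0.286) / (8) = 0.045
  x2 = (10 - (-4)·-1.500 - (4)·0.286) / (12) = 0.238
  x3 = (0 - (-2)·-1.500 - (-2)·1.833) / (7) = 0.095
Residual b − A·x = (-5.361, 6.944, -0.099); ∞-norm = 6.944

6.944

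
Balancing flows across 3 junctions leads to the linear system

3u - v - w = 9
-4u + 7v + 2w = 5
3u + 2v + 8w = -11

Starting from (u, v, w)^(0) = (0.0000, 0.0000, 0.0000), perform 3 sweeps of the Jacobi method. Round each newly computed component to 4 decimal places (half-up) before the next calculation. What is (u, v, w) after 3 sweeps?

Iteration 1:
  u = (9 - (-1)·0.0000 - (-1)·0.0000) / (3) = 3.0000
  v = (5 - (-4)·0.0000 - (2)·0.0000) / (7) = 0.7143
  w = (-11 - (3)·0.0000 - (2)·0.0000) / (8) = -1.3750
Iteration 2:
  u = (9 - (-1)·0.7143 - (-1)·-1.3750) / (3) = 2.7798
  v = (5 - (-4)·3.0000 - (2)·-1.3750) / (7) = 2.8214
  w = (-11 - (3)·3.0000 - (2)·0.7143) / (8) = -2.6786
Iteration 3:
  u = (9 - (-1)·2.8214 - (-1)·-2.6786) / (3) = 3.0476
  v = (5 - (-4)·2.7798 - (2)·-2.6786) / (7) = 3.0681
  w = (-11 - (3)·2.7798 - (2)·2.8214) / (8) = -3.1228

(3.0476, 3.0681, -3.1228)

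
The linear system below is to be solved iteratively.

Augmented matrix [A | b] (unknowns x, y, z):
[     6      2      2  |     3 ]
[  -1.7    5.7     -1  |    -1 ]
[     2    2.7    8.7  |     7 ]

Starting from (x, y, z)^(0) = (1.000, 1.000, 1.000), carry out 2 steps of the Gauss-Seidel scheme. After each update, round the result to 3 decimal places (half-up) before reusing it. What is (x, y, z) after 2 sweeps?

Iteration 1:
  x = (3 - (2)·1.000 - (2)·1.000) / (6) = -0.167
  y = (-1 - (-1.7)·-0.167 - (-1)·1.000) / (5.7) = -0.050
  z = (7 - (2)·-0.167 - (2.7)·-0.050) / (8.7) = 0.859
Iteration 2:
  x = (3 - (2)·-0.050 - (2)·0.859) / (6) = 0.230
  y = (-1 - (-1.7)·0.230 - (-1)·0.859) / (5.7) = 0.044
  z = (7 - (2)·0.230 - (2.7)·0.044) / (8.7) = 0.738

(0.230, 0.044, 0.738)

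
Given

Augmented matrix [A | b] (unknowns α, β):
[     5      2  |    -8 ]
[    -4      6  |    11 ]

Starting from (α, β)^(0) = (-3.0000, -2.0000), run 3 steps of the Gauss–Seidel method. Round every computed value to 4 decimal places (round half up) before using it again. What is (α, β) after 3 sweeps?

Iteration 1:
  α = (-8 - (2)·-2.0000) / (5) = -0.8000
  β = (11 - (-4)·-0.8000) / (6) = 1.3000
Iteration 2:
  α = (-8 - (2)·1.3000) / (5) = -2.1200
  β = (11 - (-4)·-2.1200) / (6) = 0.4200
Iteration 3:
  α = (-8 - (2)·0.4200) / (5) = -1.7680
  β = (11 - (-4)·-1.7680) / (6) = 0.6547

(-1.7680, 0.6547)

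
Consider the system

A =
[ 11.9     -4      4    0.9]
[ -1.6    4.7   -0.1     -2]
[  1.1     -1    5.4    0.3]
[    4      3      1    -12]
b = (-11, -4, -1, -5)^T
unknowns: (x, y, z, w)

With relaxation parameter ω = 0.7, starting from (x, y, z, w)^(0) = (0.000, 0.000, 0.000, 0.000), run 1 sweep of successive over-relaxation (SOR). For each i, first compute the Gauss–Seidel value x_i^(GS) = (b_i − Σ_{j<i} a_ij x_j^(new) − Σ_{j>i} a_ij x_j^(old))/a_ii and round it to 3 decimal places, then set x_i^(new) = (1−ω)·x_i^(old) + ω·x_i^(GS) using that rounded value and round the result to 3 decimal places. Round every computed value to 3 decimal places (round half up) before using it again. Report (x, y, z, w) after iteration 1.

(-0.647, -0.750, -0.134, 0.001)

Iteration 1:
  x: GS value = (-11 - (-4)·0.000 - (4)·0.000 - (0.9)·0.000) / (11.9) = -0.924;  x ← (1−ω)·0.000 + ω·-0.924 = -0.647
  y: GS value = (-4 - (-1.6)·-0.647 - (-0.1)·0.000 - (-2)·0.000) / (4.7) = -1.071;  y ← (1−ω)·0.000 + ω·-1.071 = -0.750
  z: GS value = (-1 - (1.1)·-0.647 - (-1)·-0.750 - (0.3)·0.000) / (5.4) = -0.192;  z ← (1−ω)·0.000 + ω·-0.192 = -0.134
  w: GS value = (-5 - (4)·-0.647 - (3)·-0.750 - (1)·-0.134) / (-12) = 0.002;  w ← (1−ω)·0.000 + ω·0.002 = 0.001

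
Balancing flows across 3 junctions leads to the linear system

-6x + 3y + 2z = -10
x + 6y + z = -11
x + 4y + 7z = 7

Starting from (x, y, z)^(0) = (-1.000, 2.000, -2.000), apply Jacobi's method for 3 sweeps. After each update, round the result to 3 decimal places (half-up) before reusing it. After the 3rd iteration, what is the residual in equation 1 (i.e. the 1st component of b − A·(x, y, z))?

-1.002

Iteration 1:
  x = (-10 - (3)·2.000 - (2)·-2.000) / (-6) = 2.000
  y = (-11 - (1)·-1.000 - (1)·-2.000) / (6) = -1.333
  z = (7 - (1)·-1.000 - (4)·2.000) / (7) = 0.000
Iteration 2:
  x = (-10 - (3)·-1.333 - (2)·0.000) / (-6) = 1.000
  y = (-11 - (1)·2.000 - (1)·0.000) / (6) = -2.167
  z = (7 - (1)·2.000 - (4)·-1.333) / (7) = 1.476
Iteration 3:
  x = (-10 - (3)·-2.167 - (2)·1.476) / (-6) = 1.075
  y = (-11 - (1)·1.000 - (1)·1.476) / (6) = -2.246
  z = (7 - (1)·1.000 - (4)·-2.167) / (7) = 2.095
Residual b − A·x = (-1.002, -0.694, 0.244)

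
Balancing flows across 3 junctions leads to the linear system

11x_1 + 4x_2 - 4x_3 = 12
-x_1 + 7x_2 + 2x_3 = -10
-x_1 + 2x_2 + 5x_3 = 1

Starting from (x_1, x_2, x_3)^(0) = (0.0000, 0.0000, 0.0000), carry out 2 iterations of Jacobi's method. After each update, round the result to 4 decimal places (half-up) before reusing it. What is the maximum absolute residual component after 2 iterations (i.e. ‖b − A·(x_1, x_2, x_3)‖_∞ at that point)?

Iteration 1:
  x_1 = (12 - (4)·0.0000 - (-4)·0.0000) / (11) = 1.0909
  x_2 = (-10 - (-1)·0.0000 - (2)·0.0000) / (7) = -1.4286
  x_3 = (1 - (-1)·0.0000 - (2)·0.0000) / (5) = 0.2000
Iteration 2:
  x_1 = (12 - (4)·-1.4286 - (-4)·0.2000) / (11) = 1.6831
  x_2 = (-10 - (-1)·1.0909 - (2)·0.2000) / (7) = -1.3299
  x_3 = (1 - (-1)·1.0909 - (2)·-1.4286) / (5) = 0.9896
Residual b − A·x = (2.7639, -0.9868, 0.3949); ∞-norm = 2.7639

2.7639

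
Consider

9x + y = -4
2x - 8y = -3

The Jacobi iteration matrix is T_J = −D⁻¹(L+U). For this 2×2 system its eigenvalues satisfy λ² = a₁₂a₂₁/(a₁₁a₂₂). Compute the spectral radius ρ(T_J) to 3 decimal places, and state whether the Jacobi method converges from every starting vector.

0.167

a₁₂a₂₁/(a₁₁a₂₂) = (1)·(2) / ((9)·(-8)) = -0.027778
ρ = √|-0.027778| = √0.027778 = 0.167
ρ < 1, so Jacobi converges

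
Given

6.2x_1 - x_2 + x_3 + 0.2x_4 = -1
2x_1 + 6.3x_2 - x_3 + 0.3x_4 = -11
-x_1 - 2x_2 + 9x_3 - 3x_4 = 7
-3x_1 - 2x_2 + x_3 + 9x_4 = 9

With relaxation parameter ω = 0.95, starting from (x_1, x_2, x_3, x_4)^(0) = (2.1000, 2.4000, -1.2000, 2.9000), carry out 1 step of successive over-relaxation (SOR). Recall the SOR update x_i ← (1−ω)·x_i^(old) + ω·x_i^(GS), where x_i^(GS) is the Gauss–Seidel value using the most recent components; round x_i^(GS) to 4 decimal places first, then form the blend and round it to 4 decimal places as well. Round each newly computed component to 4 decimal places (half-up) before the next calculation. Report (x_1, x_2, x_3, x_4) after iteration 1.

Iteration 1:
  x_1: GS value = (-1 - (-1)·2.4000 - (1)·-1.2000 - (0.2)·2.9000) / (6.2) = 0.3258;  x_1 ← (1−ω)·2.1000 + ω·0.3258 = 0.4145
  x_2: GS value = (-11 - (2)·0.4145 - (-1)·-1.2000 - (0.3)·2.9000) / (6.3) = -2.2062;  x_2 ← (1−ω)·2.4000 + ω·-2.2062 = -1.9759
  x_3: GS value = (7 - (-1)·0.4145 - (-2)·-1.9759 - (-3)·2.9000) / (9) = 1.3514;  x_3 ← (1−ω)·-1.2000 + ω·1.3514 = 1.2238
  x_4: GS value = (9 - (-3)·0.4145 - (-2)·-1.9759 - (1)·1.2238) / (9) = 0.5631;  x_4 ← (1−ω)·2.9000 + ω·0.5631 = 0.6799

(0.4145, -1.9759, 1.2238, 0.6799)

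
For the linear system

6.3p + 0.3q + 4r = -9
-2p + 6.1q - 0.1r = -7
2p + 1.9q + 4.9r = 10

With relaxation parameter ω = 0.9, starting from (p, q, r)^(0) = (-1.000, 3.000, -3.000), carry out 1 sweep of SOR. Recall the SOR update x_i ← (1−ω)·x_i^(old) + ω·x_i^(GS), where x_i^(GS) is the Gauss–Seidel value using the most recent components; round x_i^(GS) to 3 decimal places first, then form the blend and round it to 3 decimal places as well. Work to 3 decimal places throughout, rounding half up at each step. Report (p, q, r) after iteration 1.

(0.200, -0.718, 1.714)

Iteration 1:
  p: GS value = (-9 - (0.3)·3.000 - (4)·-3.000) / (6.3) = 0.333;  p ← (1−ω)·-1.000 + ω·0.333 = 0.200
  q: GS value = (-7 - (-2)·0.200 - (-0.1)·-3.000) / (6.1) = -1.131;  q ← (1−ω)·3.000 + ω·-1.131 = -0.718
  r: GS value = (10 - (2)·0.200 - (1.9)·-0.718) / (4.9) = 2.238;  r ← (1−ω)·-3.000 + ω·2.238 = 1.714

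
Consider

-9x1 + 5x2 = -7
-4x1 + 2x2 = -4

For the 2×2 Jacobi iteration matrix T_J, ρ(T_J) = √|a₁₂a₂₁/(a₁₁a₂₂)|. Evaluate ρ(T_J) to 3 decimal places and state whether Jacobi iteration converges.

a₁₂a₂₁/(a₁₁a₂₂) = (5)·(-4) / ((-9)·(2)) = 1.111111
ρ = √|1.111111| = √1.111111 = 1.054
ρ > 1, so Jacobi diverges

1.054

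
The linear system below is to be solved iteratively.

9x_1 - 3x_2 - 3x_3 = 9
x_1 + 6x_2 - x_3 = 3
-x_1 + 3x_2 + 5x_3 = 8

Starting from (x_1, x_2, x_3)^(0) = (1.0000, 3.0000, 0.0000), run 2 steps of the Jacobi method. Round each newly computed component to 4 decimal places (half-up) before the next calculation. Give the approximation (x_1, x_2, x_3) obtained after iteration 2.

Iteration 1:
  x_1 = (9 - (-3)·3.0000 - (-3)·0.0000) / (9) = 2.0000
  x_2 = (3 - (1)·1.0000 - (-1)·0.0000) / (6) = 0.3333
  x_3 = (8 - (-1)·1.0000 - (3)·3.0000) / (5) = 0.0000
Iteration 2:
  x_1 = (9 - (-3)·0.3333 - (-3)·0.0000) / (9) = 1.1111
  x_2 = (3 - (1)·2.0000 - (-1)·0.0000) / (6) = 0.1667
  x_3 = (8 - (-1)·2.0000 - (3)·0.3333) / (5) = 1.8000

(1.1111, 0.1667, 1.8000)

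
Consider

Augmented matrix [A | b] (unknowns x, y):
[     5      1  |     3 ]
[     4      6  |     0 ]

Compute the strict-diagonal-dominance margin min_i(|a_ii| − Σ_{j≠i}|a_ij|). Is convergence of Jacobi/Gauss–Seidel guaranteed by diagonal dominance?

row 1: |5| − (1) = 4
row 2: |6| − (4) = 2
minimum over rows = 2 → strictly diagonally dominant (convergence guaranteed)

2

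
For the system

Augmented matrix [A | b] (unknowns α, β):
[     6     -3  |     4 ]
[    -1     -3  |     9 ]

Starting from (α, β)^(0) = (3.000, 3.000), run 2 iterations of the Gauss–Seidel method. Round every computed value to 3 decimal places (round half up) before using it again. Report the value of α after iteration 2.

-1.194

Iteration 1:
  α = (4 - (-3)·3.000) / (6) = 2.167
  β = (9 - (-1)·2.167) / (-3) = -3.722
Iteration 2:
  α = (4 - (-3)·-3.722) / (6) = -1.194
  β = (9 - (-1)·-1.194) / (-3) = -2.602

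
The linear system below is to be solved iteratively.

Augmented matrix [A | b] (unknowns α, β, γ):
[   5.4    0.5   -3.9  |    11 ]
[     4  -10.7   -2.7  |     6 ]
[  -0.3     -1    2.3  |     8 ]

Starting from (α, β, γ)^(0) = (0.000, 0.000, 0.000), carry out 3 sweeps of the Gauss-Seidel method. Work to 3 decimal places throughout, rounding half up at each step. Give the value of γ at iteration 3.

Iteration 1:
  α = (11 - (0.5)·0.000 - (-3.9)·0.000) / (5.4) = 2.037
  β = (6 - (4)·2.037 - (-2.7)·0.000) / (-10.7) = 0.201
  γ = (8 - (-0.3)·2.037 - (-1)·0.201) / (2.3) = 3.831
Iteration 2:
  α = (11 - (0.5)·0.201 - (-3.9)·3.831) / (5.4) = 4.785
  β = (6 - (4)·4.785 - (-2.7)·3.831) / (-10.7) = 0.261
  γ = (8 - (-0.3)·4.785 - (-1)·0.261) / (2.3) = 4.216
Iteration 3:
  α = (11 - (0.5)·0.261 - (-3.9)·4.216) / (5.4) = 5.058
  β = (6 - (4)·5.058 - (-2.7)·4.216) / (-10.7) = 0.266
  γ = (8 - (-0.3)·5.058 - (-1)·0.266) / (2.3) = 4.254

4.254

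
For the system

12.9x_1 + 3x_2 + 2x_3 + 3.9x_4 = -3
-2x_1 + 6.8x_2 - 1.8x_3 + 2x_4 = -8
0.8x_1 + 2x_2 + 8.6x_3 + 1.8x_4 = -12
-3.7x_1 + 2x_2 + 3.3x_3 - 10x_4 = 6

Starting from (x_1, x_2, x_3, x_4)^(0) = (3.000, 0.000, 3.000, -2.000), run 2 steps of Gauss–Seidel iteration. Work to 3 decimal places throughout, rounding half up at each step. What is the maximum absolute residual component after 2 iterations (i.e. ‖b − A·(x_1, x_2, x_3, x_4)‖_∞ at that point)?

5.201

Iteration 1:
  x_1 = (-3 - (3)·0.000 - (2)·3.000 - (3.9)·-2.000) / (12.9) = -0.093
  x_2 = (-8 - (-2)·-0.093 - (-1.8)·3.000 - (2)·-2.000) / (6.8) = 0.179
  x_3 = (-12 - (0.8)·-0.093 - (2)·0.179 - (1.8)·-2.000) / (8.6) = -1.010
  x_4 = (6 - (-3.7)·-0.093 - (2)·0.179 - (3.3)·-1.010) / (-10) = -0.863
Iteration 2:
  x_1 = (-3 - (3)·0.179 - (2)·-1.010 - (3.9)·-0.863) / (12.9) = 0.143
  x_2 = (-8 - (-2)·0.143 - (-1.8)·-1.010 - (2)·-0.863) / (6.8) = -1.148
  x_3 = (-12 - (0.8)·0.143 - (2)·-1.148 - (1.8)·-0.863) / (8.6) = -0.961
  x_4 = (6 - (-3.7)·0.143 - (2)·-1.148 - (3.3)·-0.961) / (-10) = -1.200
Residual b − A·x = (5.201, 0.763, 0.606, -0.004); ∞-norm = 5.201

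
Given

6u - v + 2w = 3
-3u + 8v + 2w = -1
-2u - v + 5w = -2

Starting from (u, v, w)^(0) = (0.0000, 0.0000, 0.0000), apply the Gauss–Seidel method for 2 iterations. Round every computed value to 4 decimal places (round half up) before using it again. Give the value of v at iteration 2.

Iteration 1:
  u = (3 - (-1)·0.0000 - (2)·0.0000) / (6) = 0.5000
  v = (-1 - (-3)·0.5000 - (2)·0.0000) / (8) = 0.0625
  w = (-2 - (-2)·0.5000 - (-1)·0.0625) / (5) = -0.1875
Iteration 2:
  u = (3 - (-1)·0.0625 - (2)·-0.1875) / (6) = 0.5729
  v = (-1 - (-3)·0.5729 - (2)·-0.1875) / (8) = 0.1367
  w = (-2 - (-2)·0.5729 - (-1)·0.1367) / (5) = -0.1435

0.1367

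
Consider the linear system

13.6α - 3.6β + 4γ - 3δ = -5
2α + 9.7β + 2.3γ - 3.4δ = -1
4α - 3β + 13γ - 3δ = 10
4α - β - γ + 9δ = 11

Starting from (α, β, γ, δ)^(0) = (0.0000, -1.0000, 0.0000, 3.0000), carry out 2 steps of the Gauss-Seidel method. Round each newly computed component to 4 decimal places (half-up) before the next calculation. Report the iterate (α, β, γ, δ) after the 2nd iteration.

(-0.2786, 0.0839, 1.2203, 1.4910)

Iteration 1:
  α = (-5 - (-3.6)·-1.0000 - (4)·0.0000 - (-3)·3.0000) / (13.6) = 0.0294
  β = (-1 - (2)·0.0294 - (2.3)·0.0000 - (-3.4)·3.0000) / (9.7) = 0.9424
  γ = (10 - (4)·0.0294 - (-3)·0.9424 - (-3)·3.0000) / (13) = 1.6700
  δ = (11 - (4)·0.0294 - (-1)·0.9424 - (-1)·1.6700) / (9) = 1.4994
Iteration 2:
  α = (-5 - (-3.6)·0.9424 - (4)·1.6700 - (-3)·1.4994) / (13.6) = -0.2786
  β = (-1 - (2)·-0.2786 - (2.3)·1.6700 - (-3.4)·1.4994) / (9.7) = 0.0839
  γ = (10 - (4)·-0.2786 - (-3)·0.0839 - (-3)·1.4994) / (13) = 1.2203
  δ = (11 - (4)·-0.2786 - (-1)·0.0839 - (-1)·1.2203) / (9) = 1.4910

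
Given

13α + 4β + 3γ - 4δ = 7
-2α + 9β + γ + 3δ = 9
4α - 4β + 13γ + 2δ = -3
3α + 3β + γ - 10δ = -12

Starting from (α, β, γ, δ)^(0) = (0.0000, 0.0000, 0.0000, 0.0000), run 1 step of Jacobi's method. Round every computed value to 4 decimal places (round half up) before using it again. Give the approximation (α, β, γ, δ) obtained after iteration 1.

Iteration 1:
  α = (7 - (4)·0.0000 - (3)·0.0000 - (-4)·0.0000) / (13) = 0.5385
  β = (9 - (-2)·0.0000 - (1)·0.0000 - (3)·0.0000) / (9) = 1.0000
  γ = (-3 - (4)·0.0000 - (-4)·0.0000 - (2)·0.0000) / (13) = -0.2308
  δ = (-12 - (3)·0.0000 - (3)·0.0000 - (1)·0.0000) / (-10) = 1.2000

(0.5385, 1.0000, -0.2308, 1.2000)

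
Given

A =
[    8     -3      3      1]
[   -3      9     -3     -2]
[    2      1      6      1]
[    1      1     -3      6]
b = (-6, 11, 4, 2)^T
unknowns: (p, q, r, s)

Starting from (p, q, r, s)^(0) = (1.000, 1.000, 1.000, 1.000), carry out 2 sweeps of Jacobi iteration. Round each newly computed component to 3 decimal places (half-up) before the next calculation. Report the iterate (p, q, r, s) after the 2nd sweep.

(-0.021, 1.042, 0.523, 0.127)

Iteration 1:
  p = (-6 - (-3)·1.000 - (3)·1.000 - (1)·1.000) / (8) = -0.875
  q = (11 - (-3)·1.000 - (-3)·1.000 - (-2)·1.000) / (9) = 2.111
  r = (4 - (2)·1.000 - (1)·1.000 - (1)·1.000) / (6) = 0.000
  s = (2 - (1)·1.000 - (1)·1.000 - (-3)·1.000) / (6) = 0.500
Iteration 2:
  p = (-6 - (-3)·2.111 - (3)·0.000 - (1)·0.500) / (8) = -0.021
  q = (11 - (-3)·-0.875 - (-3)·0.000 - (-2)·0.500) / (9) = 1.042
  r = (4 - (2)·-0.875 - (1)·2.111 - (1)·0.500) / (6) = 0.523
  s = (2 - (1)·-0.875 - (1)·2.111 - (-3)·0.000) / (6) = 0.127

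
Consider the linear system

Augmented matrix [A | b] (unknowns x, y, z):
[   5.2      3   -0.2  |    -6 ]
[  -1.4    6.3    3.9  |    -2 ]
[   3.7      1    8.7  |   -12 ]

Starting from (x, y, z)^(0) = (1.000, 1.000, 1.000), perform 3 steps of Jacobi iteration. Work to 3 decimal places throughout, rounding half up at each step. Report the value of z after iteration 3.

Iteration 1:
  x = (-6 - (3)·1.000 - (-0.2)·1.000) / (5.2) = -1.692
  y = (-2 - (-1.4)·1.000 - (3.9)·1.000) / (6.3) = -0.714
  z = (-12 - (3.7)·1.000 - (1)·1.000) / (8.7) = -1.920
Iteration 2:
  x = (-6 - (3)·-0.714 - (-0.2)·-1.920) / (5.2) = -0.816
  y = (-2 - (-1.4)·-1.692 - (3.9)·-1.920) / (6.3) = 0.495
  z = (-12 - (3.7)·-1.692 - (1)·-0.714) / (8.7) = -0.578
Iteration 3:
  x = (-6 - (3)·0.495 - (-0.2)·-0.578) / (5.2) = -1.462
  y = (-2 - (-1.4)·-0.816 - (3.9)·-0.578) / (6.3) = -0.141
  z = (-12 - (3.7)·-0.816 - (1)·0.495) / (8.7) = -1.089

-1.089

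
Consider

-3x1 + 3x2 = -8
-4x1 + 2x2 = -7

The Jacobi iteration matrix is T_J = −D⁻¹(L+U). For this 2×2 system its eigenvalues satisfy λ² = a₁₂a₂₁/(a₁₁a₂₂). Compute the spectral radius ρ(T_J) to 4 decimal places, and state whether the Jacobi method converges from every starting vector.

a₁₂a₂₁/(a₁₁a₂₂) = (3)·(-4) / ((-3)·(2)) = 2.000000
ρ = √|2.000000| = √2.000000 = 1.4142
ρ > 1, so Jacobi diverges

1.4142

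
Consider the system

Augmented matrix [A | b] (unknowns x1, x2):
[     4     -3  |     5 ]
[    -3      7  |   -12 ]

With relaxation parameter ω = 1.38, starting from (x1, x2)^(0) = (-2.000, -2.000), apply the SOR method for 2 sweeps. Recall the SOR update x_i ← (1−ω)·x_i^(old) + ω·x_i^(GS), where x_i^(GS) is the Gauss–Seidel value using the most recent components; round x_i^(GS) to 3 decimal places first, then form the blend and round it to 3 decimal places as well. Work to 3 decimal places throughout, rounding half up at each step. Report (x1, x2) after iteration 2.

(0.160, -1.755)

Iteration 1:
  x1: GS value = (5 - (-3)·-2.000) / (4) = -0.250;  x1 ← (1−ω)·-2.000 + ω·-0.250 = 0.415
  x2: GS value = (-12 - (-3)·0.415) / (7) = -1.536;  x2 ← (1−ω)·-2.000 + ω·-1.536 = -1.360
Iteration 2:
  x1: GS value = (5 - (-3)·-1.360) / (4) = 0.230;  x1 ← (1−ω)·0.415 + ω·0.230 = 0.160
  x2: GS value = (-12 - (-3)·0.160) / (7) = -1.646;  x2 ← (1−ω)·-1.360 + ω·-1.646 = -1.755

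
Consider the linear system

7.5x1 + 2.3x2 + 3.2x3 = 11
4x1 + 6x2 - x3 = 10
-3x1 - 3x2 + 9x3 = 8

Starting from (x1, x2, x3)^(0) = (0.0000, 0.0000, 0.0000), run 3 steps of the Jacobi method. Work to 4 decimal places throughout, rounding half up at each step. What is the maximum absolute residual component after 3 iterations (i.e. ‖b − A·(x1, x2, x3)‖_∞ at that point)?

Iteration 1:
  x1 = (11 - (2.3)·0.0000 - (3.2)·0.0000) / (7.5) = 1.4667
  x2 = (10 - (4)·0.0000 - (-1)·0.0000) / (6) = 1.6667
  x3 = (8 - (-3)·0.0000 - (-3)·0.0000) / (9) = 0.8889
Iteration 2:
  x1 = (11 - (2.3)·1.6667 - (3.2)·0.8889) / (7.5) = 0.5763
  x2 = (10 - (4)·1.4667 - (-1)·0.8889) / (6) = 0.8370
  x3 = (8 - (-3)·1.4667 - (-3)·1.6667) / (9) = 1.9334
Iteration 3:
  x1 = (11 - (2.3)·0.8370 - (3.2)·1.9334) / (7.5) = 0.3851
  x2 = (10 - (4)·0.5763 - (-1)·1.9334) / (6) = 1.6047
  x3 = (8 - (-3)·0.5763 - (-3)·0.8370) / (9) = 1.3600
Residual b − A·x = (0.0689, 0.1914, 1.7294); ∞-norm = 1.7294

1.7294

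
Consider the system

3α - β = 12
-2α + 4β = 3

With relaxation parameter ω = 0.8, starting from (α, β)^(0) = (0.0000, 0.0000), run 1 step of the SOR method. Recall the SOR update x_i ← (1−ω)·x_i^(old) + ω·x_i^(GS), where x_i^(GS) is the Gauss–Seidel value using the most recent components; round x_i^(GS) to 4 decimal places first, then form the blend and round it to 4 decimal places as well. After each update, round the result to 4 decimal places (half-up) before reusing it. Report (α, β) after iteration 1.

(3.2000, 1.8800)

Iteration 1:
  α: GS value = (12 - (-1)·0.0000) / (3) = 4.0000;  α ← (1−ω)·0.0000 + ω·4.0000 = 3.2000
  β: GS value = (3 - (-2)·3.2000) / (4) = 2.3500;  β ← (1−ω)·0.0000 + ω·2.3500 = 1.8800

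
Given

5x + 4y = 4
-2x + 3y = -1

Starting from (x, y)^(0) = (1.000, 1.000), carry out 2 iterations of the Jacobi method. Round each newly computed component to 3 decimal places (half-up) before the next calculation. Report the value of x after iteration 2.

Iteration 1:
  x = (4 - (4)·1.000) / (5) = 0.000
  y = (-1 - (-2)·1.000) / (3) = 0.333
Iteration 2:
  x = (4 - (4)·0.333) / (5) = 0.534
  y = (-1 - (-2)·0.000) / (3) = -0.333

0.534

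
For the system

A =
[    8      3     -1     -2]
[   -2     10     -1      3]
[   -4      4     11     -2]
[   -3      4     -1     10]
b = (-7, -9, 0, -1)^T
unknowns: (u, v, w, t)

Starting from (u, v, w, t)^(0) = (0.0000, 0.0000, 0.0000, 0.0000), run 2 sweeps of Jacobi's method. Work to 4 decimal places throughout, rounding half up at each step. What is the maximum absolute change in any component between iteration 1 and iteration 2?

Iteration 1:
  u = (-7 - (3)·0.0000 - (-1)·0.0000 - (-2)·0.0000) / (8) = -0.8750
  v = (-9 - (-2)·0.0000 - (-1)·0.0000 - (3)·0.0000) / (10) = -0.9000
  w = (0 - (-4)·0.0000 - (4)·0.0000 - (-2)·0.0000) / (11) = 0.0000
  t = (-1 - (-3)·0.0000 - (4)·0.0000 - (-1)·0.0000) / (10) = -0.1000
Iteration 2:
  u = (-7 - (3)·-0.9000 - (-1)·0.0000 - (-2)·-0.1000) / (8) = -0.5625
  v = (-9 - (-2)·-0.8750 - (-1)·0.0000 - (3)·-0.1000) / (10) = -1.0450
  w = (0 - (-4)·-0.8750 - (4)·-0.9000 - (-2)·-0.1000) / (11) = -0.0091
  t = (-1 - (-3)·-0.8750 - (4)·-0.9000 - (-1)·0.0000) / (10) = -0.0025
Change: (0.3125, -0.1450, -0.0091, 0.0975) → max |·| = 0.3125

0.3125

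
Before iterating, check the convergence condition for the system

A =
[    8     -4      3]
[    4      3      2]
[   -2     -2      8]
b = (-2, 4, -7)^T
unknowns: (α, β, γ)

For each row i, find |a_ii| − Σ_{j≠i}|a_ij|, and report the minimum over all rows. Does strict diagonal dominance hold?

-3

row 1: |8| − (4+3) = 1
row 2: |3| − (4+2) = -3
row 3: |8| − (2+2) = 4
minimum over rows = -3 → not strictly diagonally dominant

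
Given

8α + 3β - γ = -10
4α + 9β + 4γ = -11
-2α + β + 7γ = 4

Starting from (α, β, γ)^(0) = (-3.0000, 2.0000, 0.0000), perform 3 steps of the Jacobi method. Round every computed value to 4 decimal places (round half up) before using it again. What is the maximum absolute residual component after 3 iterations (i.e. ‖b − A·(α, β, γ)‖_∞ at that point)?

1.7988

Iteration 1:
  α = (-10 - (3)·2.0000 - (-1)·0.0000) / (8) = -2.0000
  β = (-11 - (4)·-3.0000 - (4)·0.0000) / (9) = 0.1111
  γ = (4 - (-2)·-3.0000 - (1)·2.0000) / (7) = -0.5714
Iteration 2:
  α = (-10 - (3)·0.1111 - (-1)·-0.5714) / (8) = -1.3631
  β = (-11 - (4)·-2.0000 - (4)·-0.5714) / (9) = -0.0794
  γ = (4 - (-2)·-2.0000 - (1)·0.1111) / (7) = -0.0159
Iteration 3:
  α = (-10 - (3)·-0.0794 - (-1)·-0.0159) / (8) = -1.2222
  β = (-11 - (4)·-1.3631 - (4)·-0.0159) / (9) = -0.6093
  γ = (4 - (-2)·-1.3631 - (1)·-0.0794) / (7) = 0.1933
Residual b − A·x = (1.7988, -1.4007, 0.8118); ∞-norm = 1.7988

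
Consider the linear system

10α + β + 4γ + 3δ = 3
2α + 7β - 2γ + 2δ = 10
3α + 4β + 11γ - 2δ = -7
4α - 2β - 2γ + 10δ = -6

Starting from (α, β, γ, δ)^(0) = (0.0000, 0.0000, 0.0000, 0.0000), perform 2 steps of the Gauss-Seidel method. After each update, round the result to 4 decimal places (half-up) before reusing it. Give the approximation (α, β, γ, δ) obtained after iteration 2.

(0.8561, 1.0372, -1.3730, -1.0096)

Iteration 1:
  α = (3 - (1)·0.0000 - (4)·0.0000 - (3)·0.0000) / (10) = 0.3000
  β = (10 - (2)·0.3000 - (-2)·0.0000 - (2)·0.0000) / (7) = 1.3429
  γ = (-7 - (3)·0.3000 - (4)·1.3429 - (-2)·0.0000) / (11) = -1.2065
  δ = (-6 - (4)·0.3000 - (-2)·1.3429 - (-2)·-1.2065) / (10) = -0.6927
Iteration 2:
  α = (3 - (1)·1.3429 - (4)·-1.2065 - (3)·-0.6927) / (10) = 0.8561
  β = (10 - (2)·0.8561 - (-2)·-1.2065 - (2)·-0.6927) / (7) = 1.0372
  γ = (-7 - (3)·0.8561 - (4)·1.0372 - (-2)·-0.6927) / (11) = -1.3730
  δ = (-6 - (4)·0.8561 - (-2)·1.0372 - (-2)·-1.3730) / (10) = -1.0096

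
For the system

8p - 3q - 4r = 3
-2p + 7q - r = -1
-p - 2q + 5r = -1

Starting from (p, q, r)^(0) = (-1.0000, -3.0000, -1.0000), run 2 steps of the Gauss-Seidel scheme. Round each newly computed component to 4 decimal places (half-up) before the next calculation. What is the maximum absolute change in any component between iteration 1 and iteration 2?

1.0303

Iteration 1:
  p = (3 - (-3)·-3.0000 - (-4)·-1.0000) / (8) = -1.2500
  q = (-1 - (-2)·-1.2500 - (-1)·-1.0000) / (7) = -0.6429
  r = (-1 - (-1)·-1.2500 - (-2)·-0.6429) / (5) = -0.7072
Iteration 2:
  p = (3 - (-3)·-0.6429 - (-4)·-0.7072) / (8) = -0.2197
  q = (-1 - (-2)·-0.2197 - (-1)·-0.7072) / (7) = -0.3067
  r = (-1 - (-1)·-0.2197 - (-2)·-0.3067) / (5) = -0.3666
Change: (1.0303, 0.3362, 0.3406) → max |·| = 1.0303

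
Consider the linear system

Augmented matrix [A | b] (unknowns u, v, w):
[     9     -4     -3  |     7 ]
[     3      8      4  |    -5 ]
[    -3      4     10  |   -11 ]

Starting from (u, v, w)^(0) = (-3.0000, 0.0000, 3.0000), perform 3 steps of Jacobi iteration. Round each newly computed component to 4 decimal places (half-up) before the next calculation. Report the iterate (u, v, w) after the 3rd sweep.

(0.5926, -0.4167, -1.0833)

Iteration 1:
  u = (7 - (-4)·0.0000 - (-3)·3.0000) / (9) = 1.7778
  v = (-5 - (3)·-3.0000 - (4)·3.0000) / (8) = -1.0000
  w = (-11 - (-3)·-3.0000 - (4)·0.0000) / (10) = -2.0000
Iteration 2:
  u = (7 - (-4)·-1.0000 - (-3)·-2.0000) / (9) = -0.3333
  v = (-5 - (3)·1.7778 - (4)·-2.0000) / (8) = -0.2917
  w = (-11 - (-3)·1.7778 - (4)·-1.0000) / (10) = -0.1667
Iteration 3:
  u = (7 - (-4)·-0.2917 - (-3)·-0.1667) / (9) = 0.5926
  v = (-5 - (3)·-0.3333 - (4)·-0.1667) / (8) = -0.4167
  w = (-11 - (-3)·-0.3333 - (4)·-0.2917) / (10) = -1.0833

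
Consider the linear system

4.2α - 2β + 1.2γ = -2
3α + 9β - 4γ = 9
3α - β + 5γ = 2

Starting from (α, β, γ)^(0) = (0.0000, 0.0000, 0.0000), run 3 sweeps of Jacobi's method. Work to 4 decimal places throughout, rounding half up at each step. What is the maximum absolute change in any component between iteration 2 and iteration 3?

Iteration 1:
  α = (-2 - (-2)·0.0000 - (1.2)·0.0000) / (4.2) = -0.4762
  β = (9 - (3)·0.0000 - (-4)·0.0000) / (9) = 1.0000
  γ = (2 - (3)·0.0000 - (-1)·0.0000) / (5) = 0.4000
Iteration 2:
  α = (-2 - (-2)·1.0000 - (1.2)·0.4000) / (4.2) = -0.1143
  β = (9 - (3)·-0.4762 - (-4)·0.4000) / (9) = 1.3365
  γ = (2 - (3)·-0.4762 - (-1)·1.0000) / (5) = 0.8857
Iteration 3:
  α = (-2 - (-2)·1.3365 - (1.2)·0.8857) / (4.2) = -0.0928
  β = (9 - (3)·-0.1143 - (-4)·0.8857) / (9) = 1.4317
  γ = (2 - (3)·-0.1143 - (-1)·1.3365) / (5) = 0.7359
Change: (0.0215, 0.0952, -0.1498) → max |·| = 0.1498

0.1498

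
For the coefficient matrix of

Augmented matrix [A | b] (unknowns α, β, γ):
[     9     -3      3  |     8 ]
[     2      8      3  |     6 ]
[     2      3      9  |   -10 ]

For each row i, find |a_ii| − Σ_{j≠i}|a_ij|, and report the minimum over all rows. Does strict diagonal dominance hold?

3

row 1: |9| − (3+3) = 3
row 2: |8| − (2+3) = 3
row 3: |9| − (2+3) = 4
minimum over rows = 3 → strictly diagonally dominant (convergence guaranteed)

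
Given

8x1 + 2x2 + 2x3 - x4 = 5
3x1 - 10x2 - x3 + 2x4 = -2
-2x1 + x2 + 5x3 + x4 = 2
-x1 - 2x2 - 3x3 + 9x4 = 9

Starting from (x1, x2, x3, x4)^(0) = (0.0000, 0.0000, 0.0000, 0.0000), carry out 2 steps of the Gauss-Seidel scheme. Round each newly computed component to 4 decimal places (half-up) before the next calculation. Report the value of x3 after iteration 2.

0.2364

Iteration 1:
  x1 = (5 - (2)·0.0000 - (2)·0.0000 - (-1)·0.0000) / (8) = 0.6250
  x2 = (-2 - (3)·0.6250 - (-1)·0.0000 - (2)·0.0000) / (-10) = 0.3875
  x3 = (2 - (-2)·0.6250 - (1)·0.3875 - (1)·0.0000) / (5) = 0.5725
  x4 = (9 - (-1)·0.6250 - (-2)·0.3875 - (-3)·0.5725) / (9) = 1.3464
Iteration 2:
  x1 = (5 - (2)·0.3875 - (2)·0.5725 - (-1)·1.3464) / (8) = 0.5533
  x2 = (-2 - (3)·0.5533 - (-1)·0.5725 - (2)·1.3464) / (-10) = 0.5780
  x3 = (2 - (-2)·0.5533 - (1)·0.5780 - (1)·1.3464) / (5) = 0.2364
  x4 = (9 - (-1)·0.5533 - (-2)·0.5780 - (-3)·0.2364) / (9) = 1.2687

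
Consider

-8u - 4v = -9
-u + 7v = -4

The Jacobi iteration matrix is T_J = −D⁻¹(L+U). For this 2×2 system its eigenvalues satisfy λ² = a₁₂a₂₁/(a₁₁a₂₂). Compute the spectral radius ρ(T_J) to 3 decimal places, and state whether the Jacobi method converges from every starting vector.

0.267

a₁₂a₂₁/(a₁₁a₂₂) = (-4)·(-1) / ((-8)·(7)) = -0.071429
ρ = √|-0.071429| = √0.071429 = 0.267
ρ < 1, so Jacobi converges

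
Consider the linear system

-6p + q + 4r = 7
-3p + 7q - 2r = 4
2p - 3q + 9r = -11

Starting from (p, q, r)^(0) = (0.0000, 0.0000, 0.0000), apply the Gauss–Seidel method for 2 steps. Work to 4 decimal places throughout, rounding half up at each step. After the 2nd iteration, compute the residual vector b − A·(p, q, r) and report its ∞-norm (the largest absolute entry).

Iteration 1:
  p = (7 - (1)·0.0000 - (4)·0.0000) / (-6) = -1.1667
  q = (4 - (-3)·-1.1667 - (-2)·0.0000) / (7) = 0.0714
  r = (-11 - (2)·-1.1667 - (-3)·0.0714) / (9) = -0.9392
Iteration 2:
  p = (7 - (1)·0.0714 - (4)·-0.9392) / (-6) = -1.7809
  q = (4 - (-3)·-1.7809 - (-2)·-0.9392) / (7) = -0.4602
  r = (-11 - (2)·-1.7809 - (-3)·-0.4602) / (9) = -0.9799
Residual b − A·x = (0.6944, -0.0811, 0.0003); ∞-norm = 0.6944

0.6944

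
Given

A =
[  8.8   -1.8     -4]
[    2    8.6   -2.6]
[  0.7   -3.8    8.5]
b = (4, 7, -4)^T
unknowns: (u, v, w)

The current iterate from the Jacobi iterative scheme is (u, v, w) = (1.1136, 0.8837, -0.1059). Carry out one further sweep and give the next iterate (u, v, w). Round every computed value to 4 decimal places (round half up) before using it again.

One sweep:
  u = (4 - (-1.8)·0.8837 - (-4)·-0.1059) / (8.8) = 0.5872
  v = (7 - (2)·1.1136 - (-2.6)·-0.1059) / (8.6) = 0.5230
  w = (-4 - (0.7)·1.1136 - (-3.8)·0.8837) / (8.5) = -0.1672

(0.5872, 0.5230, -0.1672)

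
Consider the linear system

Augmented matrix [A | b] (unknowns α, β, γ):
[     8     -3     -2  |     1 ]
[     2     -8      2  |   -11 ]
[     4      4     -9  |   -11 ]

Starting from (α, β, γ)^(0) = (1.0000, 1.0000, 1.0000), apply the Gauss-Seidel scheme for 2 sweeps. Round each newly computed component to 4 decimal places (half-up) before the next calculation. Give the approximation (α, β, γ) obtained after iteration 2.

Iteration 1:
  α = (1 - (-3)·1.0000 - (-2)·1.0000) / (8) = 0.7500
  β = (-11 - (2)·0.7500 - (2)·1.0000) / (-8) = 1.8125
  γ = (-11 - (4)·0.7500 - (4)·1.8125) / (-9) = 2.3611
Iteration 2:
  α = (1 - (-3)·1.8125 - (-2)·2.3611) / (8) = 1.3950
  β = (-11 - (2)·1.3950 - (2)·2.3611) / (-8) = 2.3140
  γ = (-11 - (4)·1.3950 - (4)·2.3140) / (-9) = 2.8707

(1.3950, 2.3140, 2.8707)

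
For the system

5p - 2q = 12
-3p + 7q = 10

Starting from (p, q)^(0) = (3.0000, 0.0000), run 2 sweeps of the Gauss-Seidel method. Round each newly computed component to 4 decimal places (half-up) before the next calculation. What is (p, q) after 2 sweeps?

(3.3828, 2.8783)

Iteration 1:
  p = (12 - (-2)·0.0000) / (5) = 2.4000
  q = (10 - (-3)·2.4000) / (7) = 2.4571
Iteration 2:
  p = (12 - (-2)·2.4571) / (5) = 3.3828
  q = (10 - (-3)·3.3828) / (7) = 2.8783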